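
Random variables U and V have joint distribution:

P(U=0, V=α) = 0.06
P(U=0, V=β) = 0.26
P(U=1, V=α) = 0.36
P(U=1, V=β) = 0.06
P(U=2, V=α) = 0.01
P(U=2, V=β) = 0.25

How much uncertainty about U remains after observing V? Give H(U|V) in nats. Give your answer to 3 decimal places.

Chain rule: H(U|V) = H(U,V) − H(V).
Marginals: p(U) = (0.3200, 0.4200, 0.2600), p(V) = (0.4300, 0.5700).
H(U,V) = 1.4483 nats; H(V) = 0.6833 nats.
H(U|V) = 1.4483 − 0.6833 = 0.765 nats.

0.765 nats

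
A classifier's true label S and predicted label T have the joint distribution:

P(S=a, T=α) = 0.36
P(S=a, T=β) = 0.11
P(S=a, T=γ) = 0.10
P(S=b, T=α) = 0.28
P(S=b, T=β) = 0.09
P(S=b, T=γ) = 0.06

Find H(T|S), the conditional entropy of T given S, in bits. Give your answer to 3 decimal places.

1.298 bits

Marginals: p(S) = (0.5700, 0.4300), p(T) = (0.6400, 0.2000, 0.1600).
H(T|S) = Σ p(S) · H(T|S=·).
  S=a: p=0.5700, H(T|S=a) = 1.3173
  S=b: p=0.4300, H(T|S=b) = 1.2717
Weighted sum = 1.298 bits.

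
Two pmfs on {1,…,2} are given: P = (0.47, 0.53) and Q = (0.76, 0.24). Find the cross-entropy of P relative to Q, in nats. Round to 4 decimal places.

0.8854 nats

H(P,Q) = −Σ p·ln q.
  −0.47·ln(0.76) = 0.12899
  −0.53·ln(0.24) = 0.75637
H(P,Q) = 0.8854 nats.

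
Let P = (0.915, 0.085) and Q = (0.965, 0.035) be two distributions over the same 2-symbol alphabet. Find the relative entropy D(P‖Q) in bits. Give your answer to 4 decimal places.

0.0386 bits

D(P‖Q) = Σ p·log₂(p/q).
  0.915·log₂(0.915/0.965) = -0.07023
  0.085·log₂(0.085/0.035) = 0.10881
D(P‖Q) = 0.0386 bits.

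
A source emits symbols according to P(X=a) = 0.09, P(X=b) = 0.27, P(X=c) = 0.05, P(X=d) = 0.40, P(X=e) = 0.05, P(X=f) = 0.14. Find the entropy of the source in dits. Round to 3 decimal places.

0.656 dits

H(X) = −Σ p·log₁₀ p.
  −(0.09)·log₁₀(0.09) = 0.0941
  −(0.27)·log₁₀(0.27) = 0.1535
  −(0.05)·log₁₀(0.05) = 0.0651
  −(0.40)·log₁₀(0.40) = 0.1592
  −(0.05)·log₁₀(0.05) = 0.0651
  −(0.14)·log₁₀(0.14) = 0.1195
Sum: 0.0941 + 0.1535 + 0.0651 + 0.1592 + 0.0651 + 0.1195 = 0.656 dits.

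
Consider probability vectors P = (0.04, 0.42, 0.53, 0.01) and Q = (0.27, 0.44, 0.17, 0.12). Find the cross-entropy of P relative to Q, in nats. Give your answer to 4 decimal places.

H(P,Q) = −Σ p·ln q.
  −0.04·ln(0.27) = 0.05237
  −0.42·ln(0.44) = 0.34481
  −0.53·ln(0.17) = 0.93914
  −0.01·ln(0.12) = 0.02120
H(P,Q) = 1.3575 nats.

1.3575 nats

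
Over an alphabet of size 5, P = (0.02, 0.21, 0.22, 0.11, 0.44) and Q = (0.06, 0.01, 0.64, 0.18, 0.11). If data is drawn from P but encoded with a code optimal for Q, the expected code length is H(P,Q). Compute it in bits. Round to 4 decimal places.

H(P,Q) = −Σ p·log₂ q.
  −0.02·log₂(0.06) = 0.08118
  −0.21·log₂(0.01) = 1.39521
  −0.22·log₂(0.64) = 0.14165
  −0.11·log₂(0.18) = 0.27213
  −0.44·log₂(0.11) = 1.40115
H(P,Q) = 3.2913 bits.

3.2913 bits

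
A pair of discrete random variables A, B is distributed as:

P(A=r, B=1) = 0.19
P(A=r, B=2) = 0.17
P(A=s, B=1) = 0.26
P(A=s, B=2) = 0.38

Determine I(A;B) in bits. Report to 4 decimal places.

Marginals: p(A) = (0.3600, 0.6400), p(B) = (0.4500, 0.5500).
I(A;B) = H(A) + H(B) − H(A,B).
H(A) = 0.9427, H(B) = 0.9928, H(A,B) = 1.9256.
I(A;B) = 0.9427 + 0.9928 − 1.9256 = 0.0099 bits.

0.0099 bits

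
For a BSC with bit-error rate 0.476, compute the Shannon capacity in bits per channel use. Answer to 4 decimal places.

Binary symmetric channel: C = 1 − h₂(ε) where h₂ is the binary entropy function.
h₂(0.476) = −0.476·log₂0.476 − 0.524·log₂0.524 = 0.9983.
C = 1 − 0.9983 = 0.0017 bits per channel use.

0.0017 bits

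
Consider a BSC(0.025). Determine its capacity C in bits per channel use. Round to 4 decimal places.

Binary symmetric channel: C = 1 − h₂(ε) where h₂ is the binary entropy function.
h₂(0.025) = −0.025·log₂0.025 − 0.975·log₂0.975 = 0.1687.
C = 1 − 0.1687 = 0.8313 bits per channel use.

0.8313 bits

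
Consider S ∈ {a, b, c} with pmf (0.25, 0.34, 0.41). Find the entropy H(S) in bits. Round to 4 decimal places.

1.5566 bits

H(S) = −Σ p·log₂ p.
  −(0.25)·log₂(0.25) = 0.50000
  −(0.34)·log₂(0.34) = 0.52917
  −(0.41)·log₂(0.41) = 0.52738
Sum: 0.50000 + 0.52917 + 0.52738 = 1.5566 bits.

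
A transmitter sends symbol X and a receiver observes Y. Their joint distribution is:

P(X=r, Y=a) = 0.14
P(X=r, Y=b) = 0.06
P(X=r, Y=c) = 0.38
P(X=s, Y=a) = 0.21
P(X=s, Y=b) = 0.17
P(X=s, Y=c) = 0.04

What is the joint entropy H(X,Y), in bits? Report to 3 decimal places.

2.264 bits

H(X,Y) = −Σ p(x,y)·log₂ p(x,y) over all 6 cells.
  cell (r,a): −0.14·log₂0.14 = 0.3971
  cell (r,b): −0.06·log₂0.06 = 0.2435
  cell (r,c): −0.38·log₂0.38 = 0.5305
  cell (s,a): −0.21·log₂0.21 = 0.4728
  cell (s,b): −0.17·log₂0.17 = 0.4346
  cell (s,c): −0.04·log₂0.04 = 0.1858
Sum = 2.264 bits.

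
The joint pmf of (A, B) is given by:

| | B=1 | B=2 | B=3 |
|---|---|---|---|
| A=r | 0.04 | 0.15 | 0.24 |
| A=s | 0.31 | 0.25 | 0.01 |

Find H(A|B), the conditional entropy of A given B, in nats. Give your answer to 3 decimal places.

0.431 nats

Marginals: p(A) = (0.4300, 0.5700), p(B) = (0.3500, 0.4000, 0.2500).
H(A|B) = Σ p(B) · H(A|B=·).
  B=1: p=0.3500, H(A|B=1) = 0.3554
  B=2: p=0.4000, H(A|B=2) = 0.6616
  B=3: p=0.2500, H(A|B=3) = 0.1679
Weighted sum = 0.431 nats.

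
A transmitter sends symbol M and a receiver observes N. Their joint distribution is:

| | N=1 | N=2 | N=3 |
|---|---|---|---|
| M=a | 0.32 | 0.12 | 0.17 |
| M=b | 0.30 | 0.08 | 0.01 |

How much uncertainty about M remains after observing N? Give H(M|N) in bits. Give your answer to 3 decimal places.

0.869 bits

Chain rule: H(M|N) = H(M,N) − H(N).
Marginals: p(M) = (0.6100, 0.3900), p(N) = (0.6200, 0.2000, 0.1800).
H(M,N) = 2.2067 bits; H(N) = 1.3373 bits.
H(M|N) = 2.2067 − 1.3373 = 0.869 bits.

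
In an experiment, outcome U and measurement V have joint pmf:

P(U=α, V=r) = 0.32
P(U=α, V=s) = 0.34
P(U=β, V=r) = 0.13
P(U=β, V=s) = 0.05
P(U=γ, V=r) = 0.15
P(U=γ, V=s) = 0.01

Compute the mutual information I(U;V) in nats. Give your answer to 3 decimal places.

0.072 nats

Marginals: p(U) = (0.6600, 0.1800, 0.1600), p(V) = (0.6000, 0.4000).
I(U;V) = H(U) + H(V) − H(U,V).
H(U) = 0.8761, H(V) = 0.6730, H(U,V) = 1.4770.
I(U;V) = 0.8761 + 0.6730 − 1.4770 = 0.072 nats.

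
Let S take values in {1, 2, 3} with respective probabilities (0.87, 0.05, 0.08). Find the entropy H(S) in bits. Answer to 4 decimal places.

H(S) = −Σ p·log₂ p.
  −(0.87)·log₂(0.87) = 0.17479
  −(0.05)·log₂(0.05) = 0.21610
  −(0.08)·log₂(0.08) = 0.29151
Sum: 0.17479 + 0.21610 + 0.29151 = 0.6824 bits.

0.6824 bits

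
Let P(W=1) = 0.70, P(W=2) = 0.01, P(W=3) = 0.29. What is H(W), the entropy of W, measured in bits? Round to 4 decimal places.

H(W) = −Σ p·log₂ p.
  −(0.70)·log₂(0.70) = 0.36020
  −(0.01)·log₂(0.01) = 0.06644
  −(0.29)·log₂(0.29) = 0.51790
Sum: 0.36020 + 0.06644 + 0.51790 = 0.9445 bits.

0.9445 bits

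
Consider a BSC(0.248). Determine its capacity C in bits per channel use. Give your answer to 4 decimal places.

Binary symmetric channel: C = 1 − h₂(ε) where h₂ is the binary entropy function.
h₂(0.248) = −0.248·log₂0.248 − 0.752·log₂0.752 = 0.8081.
C = 1 − 0.8081 = 0.1919 bits per channel use.

0.1919 bits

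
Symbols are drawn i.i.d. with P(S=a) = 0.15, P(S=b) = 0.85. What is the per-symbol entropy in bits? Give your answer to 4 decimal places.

H(S) = −Σ p·log₂ p.
  −(0.15)·log₂(0.15) = 0.41054
  −(0.85)·log₂(0.85) = 0.19930
Sum: 0.41054 + 0.19930 = 0.6098 bits.

0.6098 bits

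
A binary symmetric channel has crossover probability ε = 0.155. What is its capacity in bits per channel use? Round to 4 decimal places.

Binary symmetric channel: C = 1 − h₂(ε) where h₂ is the binary entropy function.
h₂(0.155) = −0.155·log₂0.155 − 0.845·log₂0.845 = 0.6222.
C = 1 − 0.6222 = 0.3778 bits per channel use.

0.3778 bits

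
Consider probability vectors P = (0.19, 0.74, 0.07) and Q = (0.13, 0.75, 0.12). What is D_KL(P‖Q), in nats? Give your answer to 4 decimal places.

D(P‖Q) = Σ p·ln(p/q).
  0.19·ln(0.19/0.13) = 0.07210
  0.74·ln(0.74/0.75) = -0.00993
  0.07·ln(0.07/0.12) = -0.03773
D(P‖Q) = 0.0244 nats.

0.0244 nats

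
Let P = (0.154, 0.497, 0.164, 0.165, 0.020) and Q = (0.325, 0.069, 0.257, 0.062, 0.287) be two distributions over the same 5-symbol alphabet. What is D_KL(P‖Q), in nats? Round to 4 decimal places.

D(P‖Q) = Σ p·ln(p/q).
  0.154·ln(0.154/0.325) = -0.11502
  0.497·ln(0.497/0.069) = 0.98132
  0.164·ln(0.164/0.257) = -0.07367
  0.165·ln(0.165/0.062) = 0.16150
  0.020·ln(0.020/0.287) = -0.05327
D(P‖Q) = 0.9009 nats.

0.9009 nats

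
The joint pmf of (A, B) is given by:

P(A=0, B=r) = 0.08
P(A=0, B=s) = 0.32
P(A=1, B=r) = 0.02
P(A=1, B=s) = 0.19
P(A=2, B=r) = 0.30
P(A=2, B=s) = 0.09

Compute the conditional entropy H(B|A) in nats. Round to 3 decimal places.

0.477 nats

Chain rule: H(B|A) = H(A,B) − H(A).
Marginals: p(A) = (0.4000, 0.2100, 0.3900), p(B) = (0.4000, 0.6000).
H(A,B) = 1.5384 nats; H(A) = 1.0615 nats.
H(B|A) = 1.5384 − 1.0615 = 0.477 nats.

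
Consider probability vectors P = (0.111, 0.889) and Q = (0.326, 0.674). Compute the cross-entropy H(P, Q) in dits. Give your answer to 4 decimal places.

0.2064 dits

H(P,Q) = −Σ p·log₁₀ q.
  −0.111·log₁₀(0.326) = 0.05403
  −0.889·log₁₀(0.674) = 0.15232
H(P,Q) = 0.2064 dits.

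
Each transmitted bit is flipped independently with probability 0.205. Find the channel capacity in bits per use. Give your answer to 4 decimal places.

Binary symmetric channel: C = 1 − h₂(ε) where h₂ is the binary entropy function.
h₂(0.205) = −0.205·log₂0.205 − 0.795·log₂0.795 = 0.7318.
C = 1 − 0.7318 = 0.2682 bits per channel use.

0.2682 bits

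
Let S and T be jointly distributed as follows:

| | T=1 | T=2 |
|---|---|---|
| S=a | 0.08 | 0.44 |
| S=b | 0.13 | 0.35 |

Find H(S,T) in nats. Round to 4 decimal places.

1.1960 nats

H(S,T) = −Σ p(x,y)·ln p(x,y) over all 4 cells.
  cell (a,1): −0.08·ln0.08 = 0.20206
  cell (a,2): −0.44·ln0.44 = 0.36123
  cell (b,1): −0.13·ln0.13 = 0.26523
  cell (b,2): −0.35·ln0.35 = 0.36744
Sum = 1.1960 nats.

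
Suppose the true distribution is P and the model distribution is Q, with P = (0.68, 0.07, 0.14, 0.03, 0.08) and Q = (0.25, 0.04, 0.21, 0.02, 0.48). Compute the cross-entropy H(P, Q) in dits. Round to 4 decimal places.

0.6786 dits

H(P,Q) = −Σ p·log₁₀ q.
  −0.68·log₁₀(0.25) = 0.40940
  −0.07·log₁₀(0.04) = 0.09786
  −0.14·log₁₀(0.21) = 0.09489
  −0.03·log₁₀(0.02) = 0.05097
  −0.08·log₁₀(0.48) = 0.02550
H(P,Q) = 0.6786 dits.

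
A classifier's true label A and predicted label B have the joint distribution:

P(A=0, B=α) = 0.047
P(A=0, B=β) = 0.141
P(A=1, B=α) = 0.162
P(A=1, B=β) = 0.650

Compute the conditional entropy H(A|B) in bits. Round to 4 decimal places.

Marginals: p(A) = (0.1880, 0.8120), p(B) = (0.2090, 0.7910).
H(A|B) = Σ p(B) · H(A|B=·).
  B=α: p=0.2090, H(A|B=α) = 0.7690
  B=β: p=0.7910, H(A|B=β) = 0.6762
Weighted sum = 0.6956 bits.

0.6956 bits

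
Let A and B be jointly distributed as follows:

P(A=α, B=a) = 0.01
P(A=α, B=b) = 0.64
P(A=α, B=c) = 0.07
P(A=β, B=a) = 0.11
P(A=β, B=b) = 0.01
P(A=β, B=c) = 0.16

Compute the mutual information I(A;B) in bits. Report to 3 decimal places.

Marginals: p(A) = (0.7200, 0.2800), p(B) = (0.1200, 0.6500, 0.2300).
I(A;B) = Σ p(x,y)·log₂[p(x,y)/(p(x)p(y))].
  (α,a): 0.01·log₂(0.1157) = -0.0311
  (α,b): 0.64·log₂(1.3675) = 0.2890
  (α,c): 0.07·log₂(0.4227) = -0.0870
  (β,a): 0.11·log₂(3.2738) = 0.1882
  (β,b): 0.01·log₂(0.0549) = -0.0419
  (β,c): 0.16·log₂(2.4845) = 0.2101
Sum = 0.527 bits.

0.527 bits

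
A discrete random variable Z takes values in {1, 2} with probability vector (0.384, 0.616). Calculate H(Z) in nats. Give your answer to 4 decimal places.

0.6660 nats

H(Z) = −Σ p·ln p.
  −(0.384)·ln(0.384) = 0.36753
  −(0.616)·ln(0.616) = 0.29846
Sum: 0.36753 + 0.29846 = 0.6660 nats.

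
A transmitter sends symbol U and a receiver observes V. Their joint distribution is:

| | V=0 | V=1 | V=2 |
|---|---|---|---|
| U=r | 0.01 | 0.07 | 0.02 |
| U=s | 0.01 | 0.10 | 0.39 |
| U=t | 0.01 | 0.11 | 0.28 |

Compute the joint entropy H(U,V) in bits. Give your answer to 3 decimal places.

H(U,V) = −Σ p(x,y)·log₂ p(x,y) over all 9 cells.
  cell (r,0): −0.01·log₂0.01 = 0.0664
  cell (r,1): −0.07·log₂0.07 = 0.2686
  cell (r,2): −0.02·log₂0.02 = 0.1129
  cell (s,0): −0.01·log₂0.01 = 0.0664
  cell (s,1): −0.10·log₂0.10 = 0.3322
  cell (s,2): −0.39·log₂0.39 = 0.5298
  cell (t,0): −0.01·log₂0.01 = 0.0664
  cell (t,1): −0.11·log₂0.11 = 0.3503
  cell (t,2): −0.28·log₂0.28 = 0.5142
Sum = 2.307 bits.

2.307 bits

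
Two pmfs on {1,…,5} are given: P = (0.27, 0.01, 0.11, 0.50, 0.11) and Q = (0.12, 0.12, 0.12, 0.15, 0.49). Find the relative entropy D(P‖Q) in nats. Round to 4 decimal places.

0.6222 nats

D(P‖Q) = Σ p·ln(p/q).
  0.27·ln(0.27/0.12) = 0.21895
  0.01·ln(0.01/0.12) = -0.02485
  0.11·ln(0.11/0.12) = -0.00957
  0.50·ln(0.50/0.15) = 0.60199
  0.11·ln(0.11/0.49) = -0.16433
D(P‖Q) = 0.6222 nats.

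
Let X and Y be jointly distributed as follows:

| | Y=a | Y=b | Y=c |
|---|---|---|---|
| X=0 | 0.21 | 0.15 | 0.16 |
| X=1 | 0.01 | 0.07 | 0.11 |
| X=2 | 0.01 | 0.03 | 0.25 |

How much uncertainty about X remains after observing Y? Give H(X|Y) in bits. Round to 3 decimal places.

Marginals: p(X) = (0.5200, 0.1900, 0.2900), p(Y) = (0.2300, 0.2500, 0.5200).
H(X|Y) = Σ p(Y) · H(X|Y=·).
  Y=a: p=0.2300, H(X|Y=a) = 0.5132
  Y=b: p=0.2500, H(X|Y=b) = 1.3235
  Y=c: p=0.5200, H(X|Y=c) = 1.5052
Weighted sum = 1.232 bits.

1.232 bits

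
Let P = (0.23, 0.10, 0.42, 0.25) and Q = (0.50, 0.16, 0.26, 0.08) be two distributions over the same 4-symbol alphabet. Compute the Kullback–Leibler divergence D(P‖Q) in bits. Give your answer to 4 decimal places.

0.3761 bits

D(P‖Q) = Σ p·log₂(p/q).
  0.23·log₂(0.23/0.50) = -0.25767
  0.10·log₂(0.10/0.16) = -0.06781
  0.42·log₂(0.42/0.26) = 0.29059
  0.25·log₂(0.25/0.08) = 0.41096
D(P‖Q) = 0.3761 bits.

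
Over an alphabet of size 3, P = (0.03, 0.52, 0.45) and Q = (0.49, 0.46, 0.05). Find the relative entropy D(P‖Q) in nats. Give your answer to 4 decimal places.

D(P‖Q) = Σ p·ln(p/q).
  0.03·ln(0.03/0.49) = -0.08380
  0.52·ln(0.52/0.46) = 0.06375
  0.45·ln(0.45/0.05) = 0.98875
D(P‖Q) = 0.9687 nats.

0.9687 nats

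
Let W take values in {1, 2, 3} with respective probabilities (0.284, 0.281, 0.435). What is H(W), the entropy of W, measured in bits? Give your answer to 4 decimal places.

H(W) = −Σ p·log₂ p.
  −(0.284)·log₂(0.284) = 0.51575
  −(0.281)·log₂(0.281) = 0.51461
  −(0.435)·log₂(0.435) = 0.52240
Sum: 0.51575 + 0.51461 + 0.52240 = 1.5528 bits.

1.5528 bits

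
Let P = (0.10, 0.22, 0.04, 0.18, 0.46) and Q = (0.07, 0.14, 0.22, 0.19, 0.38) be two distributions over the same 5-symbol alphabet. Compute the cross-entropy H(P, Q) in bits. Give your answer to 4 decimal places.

2.1685 bits

H(P,Q) = −Σ p·log₂ q.
  −0.10·log₂(0.07) = 0.38365
  −0.22·log₂(0.14) = 0.62403
  −0.04·log₂(0.22) = 0.08738
  −0.18·log₂(0.19) = 0.43127
  −0.46·log₂(0.38) = 0.64213
H(P,Q) = 2.1685 bits.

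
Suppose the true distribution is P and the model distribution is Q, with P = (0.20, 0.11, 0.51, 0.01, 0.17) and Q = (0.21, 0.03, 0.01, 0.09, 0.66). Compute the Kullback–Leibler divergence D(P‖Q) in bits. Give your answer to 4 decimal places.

D(P‖Q) = Σ p·log₂(p/q).
  0.20·log₂(0.20/0.21) = -0.01408
  0.11·log₂(0.11/0.03) = 0.20619
  0.51·log₂(0.51/0.01) = 2.89294
  0.01·log₂(0.01/0.09) = -0.03170
  0.17·log₂(0.17/0.66) = -0.33268
D(P‖Q) = 2.7207 bits.

2.7207 bits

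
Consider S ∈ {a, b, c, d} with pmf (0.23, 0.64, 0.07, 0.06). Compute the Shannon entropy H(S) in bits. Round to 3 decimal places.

H(S) = −Σ p·log₂ p.
  −(0.23)·log₂(0.23) = 0.4877
  −(0.64)·log₂(0.64) = 0.4121
  −(0.07)·log₂(0.07) = 0.2686
  −(0.06)·log₂(0.06) = 0.2435
Sum: 0.4877 + 0.4121 + 0.2686 + 0.2435 = 1.412 bits.

1.412 bits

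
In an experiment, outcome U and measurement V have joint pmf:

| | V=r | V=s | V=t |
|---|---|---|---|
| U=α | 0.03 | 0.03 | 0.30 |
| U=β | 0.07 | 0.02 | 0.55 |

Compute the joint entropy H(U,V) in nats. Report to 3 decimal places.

1.165 nats

H(U,V) = −Σ p(x,y)·ln p(x,y) over all 6 cells.
  cell (α,r): −0.03·ln0.03 = 0.1052
  cell (α,s): −0.03·ln0.03 = 0.1052
  cell (α,t): −0.30·ln0.30 = 0.3612
  cell (β,r): −0.07·ln0.07 = 0.1861
  cell (β,s): −0.02·ln0.02 = 0.0782
  cell (β,t): −0.55·ln0.55 = 0.3288
Sum = 1.165 nats.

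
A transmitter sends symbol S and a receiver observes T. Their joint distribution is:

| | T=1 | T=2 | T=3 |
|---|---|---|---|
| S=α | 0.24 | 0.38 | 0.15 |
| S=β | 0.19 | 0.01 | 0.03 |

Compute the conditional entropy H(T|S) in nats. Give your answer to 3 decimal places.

0.922 nats

Chain rule: H(T|S) = H(S,T) − H(S).
Marginals: p(S) = (0.7700, 0.2300), p(T) = (0.4300, 0.3900, 0.1800).
H(S,T) = 1.4615 nats; H(S) = 0.5393 nats.
H(T|S) = 1.4615 − 0.5393 = 0.922 nats.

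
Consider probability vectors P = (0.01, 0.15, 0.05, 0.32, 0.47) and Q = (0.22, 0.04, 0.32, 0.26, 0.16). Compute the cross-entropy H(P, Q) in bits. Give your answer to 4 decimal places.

2.6651 bits

H(P,Q) = −Σ p·log₂ q.
  −0.01·log₂(0.22) = 0.02184
  −0.15·log₂(0.04) = 0.69658
  −0.05·log₂(0.32) = 0.08219
  −0.32·log₂(0.26) = 0.62189
  −0.47·log₂(0.16) = 1.24261
H(P,Q) = 2.6651 bits.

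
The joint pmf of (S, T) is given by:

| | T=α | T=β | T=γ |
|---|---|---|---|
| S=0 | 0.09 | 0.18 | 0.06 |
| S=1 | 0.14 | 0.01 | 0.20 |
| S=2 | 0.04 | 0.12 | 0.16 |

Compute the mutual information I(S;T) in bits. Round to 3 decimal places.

Marginals: p(S) = (0.3300, 0.3500, 0.3200), p(T) = (0.2700, 0.3100, 0.4200).
I(S;T) = H(S) + H(T) − H(S,T).
H(S) = 1.5840, H(T) = 1.5595, H(S,T) = 2.9053.
I(S;T) = 1.5840 + 1.5595 − 2.9053 = 0.238 bits.

0.238 bits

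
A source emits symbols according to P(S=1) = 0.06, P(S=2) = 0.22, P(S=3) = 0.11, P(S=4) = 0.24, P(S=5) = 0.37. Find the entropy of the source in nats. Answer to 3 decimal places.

1.455 nats

H(S) = −Σ p·ln p.
  −(0.06)·ln(0.06) = 0.1688
  −(0.22)·ln(0.22) = 0.3331
  −(0.11)·ln(0.11) = 0.2428
  −(0.24)·ln(0.24) = 0.3425
  −(0.37)·ln(0.37) = 0.3679
Sum: 0.1688 + 0.3331 + 0.2428 + 0.3425 + 0.3679 = 1.455 nats.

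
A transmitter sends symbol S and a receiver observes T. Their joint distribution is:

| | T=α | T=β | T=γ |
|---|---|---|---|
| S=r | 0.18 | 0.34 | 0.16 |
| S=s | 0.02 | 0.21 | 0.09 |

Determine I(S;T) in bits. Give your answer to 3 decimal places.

Marginals: p(S) = (0.6800, 0.3200), p(T) = (0.2000, 0.5500, 0.2500).
I(S;T) = H(S) + H(T) − H(S,T).
H(S) = 0.9044, H(T) = 1.4388, H(S,T) = 2.2959.
I(S;T) = 0.9044 + 1.4388 − 2.2959 = 0.047 bits.

0.047 bits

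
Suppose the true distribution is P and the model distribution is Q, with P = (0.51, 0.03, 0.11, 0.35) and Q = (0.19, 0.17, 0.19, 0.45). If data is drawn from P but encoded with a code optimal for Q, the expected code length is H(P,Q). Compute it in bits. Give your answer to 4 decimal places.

H(P,Q) = −Σ p·log₂ q.
  −0.51·log₂(0.19) = 1.22192
  −0.03·log₂(0.17) = 0.07669
  −0.11·log₂(0.19) = 0.26355
  −0.35·log₂(0.45) = 0.40320
H(P,Q) = 1.9654 bits.

1.9654 bits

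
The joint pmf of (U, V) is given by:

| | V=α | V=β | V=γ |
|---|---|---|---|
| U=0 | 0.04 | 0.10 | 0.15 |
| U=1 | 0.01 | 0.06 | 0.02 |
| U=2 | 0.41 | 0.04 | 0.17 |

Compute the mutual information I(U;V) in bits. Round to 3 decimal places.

Marginals: p(U) = (0.2900, 0.0900, 0.6200), p(V) = (0.4600, 0.2000, 0.3400).
I(U;V) = H(U) + H(V) − H(U,V).
H(U) = 1.2581, H(V) = 1.5089, H(U,V) = 2.4991.
I(U;V) = 1.2581 + 1.5089 − 2.4991 = 0.268 bits.

0.268 bits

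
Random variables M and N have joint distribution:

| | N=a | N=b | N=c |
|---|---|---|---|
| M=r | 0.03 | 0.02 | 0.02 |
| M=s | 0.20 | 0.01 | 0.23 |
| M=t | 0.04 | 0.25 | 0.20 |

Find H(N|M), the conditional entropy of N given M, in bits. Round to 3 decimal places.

Marginals: p(M) = (0.0700, 0.4400, 0.4900), p(N) = (0.2700, 0.2800, 0.4500).
H(N|M) = Σ p(M) · H(N|M=·).
  M=r: p=0.0700, H(N|M=r) = 1.5567
  M=s: p=0.4400, H(N|M=s) = 1.1303
  M=t: p=0.4900, H(N|M=t) = 1.3181
Weighted sum = 1.252 bits.

1.252 bits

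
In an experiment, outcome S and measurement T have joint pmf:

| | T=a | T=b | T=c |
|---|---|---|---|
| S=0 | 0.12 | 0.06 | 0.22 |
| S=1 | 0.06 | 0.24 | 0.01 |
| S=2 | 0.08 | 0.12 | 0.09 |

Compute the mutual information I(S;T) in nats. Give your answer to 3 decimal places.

0.181 nats

Marginals: p(S) = (0.4000, 0.3100, 0.2900), p(T) = (0.2600, 0.4200, 0.3200).
I(S;T) = H(S) + H(T) − H(S,T).
H(S) = 1.0886, H(T) = 1.0792, H(S,T) = 1.9869.
I(S;T) = 1.0886 + 1.0792 − 1.9869 = 0.181 nats.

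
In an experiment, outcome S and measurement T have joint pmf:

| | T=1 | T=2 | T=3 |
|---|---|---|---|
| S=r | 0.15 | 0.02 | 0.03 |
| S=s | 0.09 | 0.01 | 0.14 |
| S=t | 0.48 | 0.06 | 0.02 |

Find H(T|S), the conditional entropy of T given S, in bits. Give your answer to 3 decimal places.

0.889 bits

Marginals: p(S) = (0.2000, 0.2400, 0.5600), p(T) = (0.7200, 0.0900, 0.1900).
H(T|S) = Σ p(S) · H(T|S=·).
  S=r: p=0.2000, H(T|S=r) = 1.0540
  S=s: p=0.2400, H(T|S=s) = 1.1753
  S=t: p=0.5600, H(T|S=t) = 0.7076
Weighted sum = 0.889 bits.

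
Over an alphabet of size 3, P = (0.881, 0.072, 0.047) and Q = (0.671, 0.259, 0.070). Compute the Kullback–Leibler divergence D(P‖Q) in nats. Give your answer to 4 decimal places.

0.1290 nats

D(P‖Q) = Σ p·ln(p/q).
  0.881·ln(0.881/0.671) = 0.23989
  0.072·ln(0.072/0.259) = -0.09217
  0.047·ln(0.047/0.070) = -0.01872
D(P‖Q) = 0.1290 nats.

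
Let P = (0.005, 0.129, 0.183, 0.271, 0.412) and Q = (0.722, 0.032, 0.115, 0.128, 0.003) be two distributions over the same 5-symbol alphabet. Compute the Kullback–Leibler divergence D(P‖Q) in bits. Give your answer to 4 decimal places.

D(P‖Q) = Σ p·log₂(p/q).
  0.005·log₂(0.005/0.722) = -0.03587
  0.129·log₂(0.129/0.032) = 0.25945
  0.183·log₂(0.183/0.115) = 0.12265
  0.271·log₂(0.271/0.128) = 0.29326
  0.412·log₂(0.412/0.003) = 2.92583
D(P‖Q) = 3.5653 bits.

3.5653 bits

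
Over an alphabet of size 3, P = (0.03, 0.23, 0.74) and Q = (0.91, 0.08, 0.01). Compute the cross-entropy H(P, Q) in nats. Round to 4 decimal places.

3.9916 nats

H(P,Q) = −Σ p·ln q.
  −0.03·ln(0.91) = 0.00283
  −0.23·ln(0.08) = 0.58092
  −0.74·ln(0.01) = 3.40783
H(P,Q) = 3.9916 nats.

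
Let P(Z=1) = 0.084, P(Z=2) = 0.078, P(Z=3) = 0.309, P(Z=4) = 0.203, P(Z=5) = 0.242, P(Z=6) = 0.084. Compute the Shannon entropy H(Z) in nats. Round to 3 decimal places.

H(Z) = −Σ p·ln p.
  −(0.084)·ln(0.084) = 0.2081
  −(0.078)·ln(0.078) = 0.1990
  −(0.309)·ln(0.309) = 0.3629
  −(0.203)·ln(0.203) = 0.3237
  −(0.242)·ln(0.242) = 0.3434
  −(0.084)·ln(0.084) = 0.2081
Sum: 0.2081 + 0.1990 + 0.3629 + 0.3237 + 0.3434 + 0.2081 = 1.645 nats.

1.645 nats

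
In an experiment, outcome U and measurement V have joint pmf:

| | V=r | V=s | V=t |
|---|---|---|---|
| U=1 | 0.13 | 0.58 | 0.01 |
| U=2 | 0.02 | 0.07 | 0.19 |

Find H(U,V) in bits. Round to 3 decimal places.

1.742 bits

H(U,V) = −Σ p(x,y)·log₂ p(x,y) over all 6 cells.
  cell (1,r): −0.13·log₂0.13 = 0.3826
  cell (1,s): −0.58·log₂0.58 = 0.4558
  cell (1,t): −0.01·log₂0.01 = 0.0664
  cell (2,r): −0.02·log₂0.02 = 0.1129
  cell (2,s): −0.07·log₂0.07 = 0.2686
  cell (2,t): −0.19·log₂0.19 = 0.4552
Sum = 1.742 bits.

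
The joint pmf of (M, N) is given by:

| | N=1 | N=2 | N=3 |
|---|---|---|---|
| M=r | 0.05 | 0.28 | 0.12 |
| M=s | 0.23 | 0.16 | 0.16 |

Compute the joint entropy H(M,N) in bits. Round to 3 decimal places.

H(M,N) = −Σ p(x,y)·log₂ p(x,y) over all 6 cells.
  cell (r,1): −0.05·log₂0.05 = 0.2161
  cell (r,2): −0.28·log₂0.28 = 0.5142
  cell (r,3): −0.12·log₂0.12 = 0.3671
  cell (s,1): −0.23·log₂0.23 = 0.4877
  cell (s,2): −0.16·log₂0.16 = 0.4230
  cell (s,3): −0.16·log₂0.16 = 0.4230
Sum = 2.431 bits.

2.431 bits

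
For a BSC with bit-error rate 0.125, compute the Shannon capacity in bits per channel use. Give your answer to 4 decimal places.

0.4564 bits

Binary symmetric channel: C = 1 − h₂(ε) where h₂ is the binary entropy function.
h₂(0.125) = −0.125·log₂0.125 − 0.875·log₂0.875 = 0.5436.
C = 1 − 0.5436 = 0.4564 bits per channel use.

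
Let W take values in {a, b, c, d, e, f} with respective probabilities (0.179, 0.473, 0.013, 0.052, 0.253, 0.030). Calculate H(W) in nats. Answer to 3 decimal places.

1.325 nats

H(W) = −Σ p·ln p.
  −(0.179)·ln(0.179) = 0.3079
  −(0.473)·ln(0.473) = 0.3541
  −(0.013)·ln(0.013) = 0.0565
  −(0.052)·ln(0.052) = 0.1537
  −(0.253)·ln(0.253) = 0.3477
  −(0.030)·ln(0.030) = 0.1052
Sum: 0.3079 + 0.3541 + 0.0565 + 0.1537 + 0.3477 + 0.1052 = 1.325 nats.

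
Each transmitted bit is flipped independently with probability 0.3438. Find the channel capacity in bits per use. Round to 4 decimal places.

Binary symmetric channel: C = 1 − h₂(ε) where h₂ is the binary entropy function.
h₂(0.3438) = −0.3438·log₂0.3438 − 0.6562·log₂0.6562 = 0.9284.
C = 1 − 0.9284 = 0.0716 bits per channel use.

0.0716 bits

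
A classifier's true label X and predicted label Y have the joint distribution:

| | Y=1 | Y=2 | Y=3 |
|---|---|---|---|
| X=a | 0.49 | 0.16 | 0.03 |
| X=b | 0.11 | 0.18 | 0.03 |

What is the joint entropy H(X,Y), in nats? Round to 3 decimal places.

1.405 nats

H(X,Y) = −Σ p(x,y)·ln p(x,y) over all 6 cells.
  cell (a,1): −0.49·ln0.49 = 0.3495
  cell (a,2): −0.16·ln0.16 = 0.2932
  cell (a,3): −0.03·ln0.03 = 0.1052
  cell (b,1): −0.11·ln0.11 = 0.2428
  cell (b,2): −0.18·ln0.18 = 0.3087
  cell (b,3): −0.03·ln0.03 = 0.1052
Sum = 1.405 nats.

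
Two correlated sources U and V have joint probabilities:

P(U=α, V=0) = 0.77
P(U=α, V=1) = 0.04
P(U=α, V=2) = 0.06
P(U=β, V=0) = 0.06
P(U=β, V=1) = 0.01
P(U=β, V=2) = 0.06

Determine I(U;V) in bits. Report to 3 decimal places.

Marginals: p(U) = (0.8700, 0.1300), p(V) = (0.8300, 0.0500, 0.1200).
I(U;V) = H(U) + H(V) − H(U,V).
H(U) = 0.5574, H(V) = 0.8063, H(U,V) = 1.2731.
I(U;V) = 0.5574 + 0.8063 − 1.2731 = 0.091 bits.

0.091 bits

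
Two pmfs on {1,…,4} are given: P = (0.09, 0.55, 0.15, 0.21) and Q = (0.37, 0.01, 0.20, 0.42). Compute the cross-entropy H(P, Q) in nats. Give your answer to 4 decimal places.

H(P,Q) = −Σ p·ln q.
  −0.09·ln(0.37) = 0.08948
  −0.55·ln(0.01) = 2.53284
  −0.15·ln(0.20) = 0.24142
  −0.21·ln(0.42) = 0.18218
H(P,Q) = 3.0459 nats.

3.0459 nats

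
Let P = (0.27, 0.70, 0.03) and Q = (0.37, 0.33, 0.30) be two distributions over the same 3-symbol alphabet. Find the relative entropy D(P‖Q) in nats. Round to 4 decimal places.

0.3722 nats

D(P‖Q) = Σ p·ln(p/q).
  0.27·ln(0.27/0.37) = -0.08507
  0.70·ln(0.70/0.33) = 0.52639
  0.03·ln(0.03/0.30) = -0.06908
D(P‖Q) = 0.3722 nats.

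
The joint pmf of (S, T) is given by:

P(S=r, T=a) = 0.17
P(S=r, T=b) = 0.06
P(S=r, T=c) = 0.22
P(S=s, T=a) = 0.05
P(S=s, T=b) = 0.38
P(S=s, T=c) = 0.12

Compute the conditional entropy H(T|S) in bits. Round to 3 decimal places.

1.280 bits

Marginals: p(S) = (0.4500, 0.5500), p(T) = (0.2200, 0.4400, 0.3400).
H(T|S) = Σ p(S) · H(T|S=·).
  S=r: p=0.4500, H(T|S=r) = 1.4229
  S=s: p=0.5500, H(T|S=s) = 1.1623
Weighted sum = 1.280 bits.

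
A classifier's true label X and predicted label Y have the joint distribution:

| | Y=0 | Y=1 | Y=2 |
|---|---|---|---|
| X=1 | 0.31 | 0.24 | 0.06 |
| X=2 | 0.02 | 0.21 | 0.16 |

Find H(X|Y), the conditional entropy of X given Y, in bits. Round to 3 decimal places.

Marginals: p(X) = (0.6100, 0.3900), p(Y) = (0.3300, 0.4500, 0.2200).
H(X|Y) = Σ p(Y) · H(X|Y=·).
  Y=0: p=0.3300, H(X|Y=0) = 0.3298
  Y=1: p=0.4500, H(X|Y=1) = 0.9968
  Y=2: p=0.2200, H(X|Y=2) = 0.8454
Weighted sum = 0.743 bits.

0.743 bits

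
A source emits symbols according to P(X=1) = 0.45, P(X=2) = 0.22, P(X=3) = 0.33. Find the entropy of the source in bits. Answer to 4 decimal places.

1.5268 bits

H(X) = −Σ p·log₂ p.
  −(0.45)·log₂(0.45) = 0.51840
  −(0.22)·log₂(0.22) = 0.48057
  −(0.33)·log₂(0.33) = 0.52782
Sum: 0.51840 + 0.48057 + 0.52782 = 1.5268 bits.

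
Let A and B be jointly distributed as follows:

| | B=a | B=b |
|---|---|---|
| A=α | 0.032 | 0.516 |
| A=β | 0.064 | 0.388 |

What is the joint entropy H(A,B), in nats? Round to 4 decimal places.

0.9948 nats

H(A,B) = −Σ p(x,y)·ln p(x,y) over all 4 cells.
  cell (α,a): −0.032·ln0.032 = 0.11014
  cell (α,b): −0.516·ln0.516 = 0.34141
  cell (β,a): −0.064·ln0.064 = 0.17593
  cell (β,b): −0.388·ln0.388 = 0.36734
Sum = 0.9948 nats.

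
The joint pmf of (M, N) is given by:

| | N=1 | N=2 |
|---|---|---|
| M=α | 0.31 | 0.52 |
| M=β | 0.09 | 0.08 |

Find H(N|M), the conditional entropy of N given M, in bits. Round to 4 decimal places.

Marginals: p(M) = (0.8300, 0.1700), p(N) = (0.4000, 0.6000).
H(N|M) = Σ p(M) · H(N|M=·).
  M=α: p=0.8300, H(N|M=α) = 0.9533
  M=β: p=0.1700, H(N|M=β) = 0.9975
Weighted sum = 0.9608 bits.

0.9608 bits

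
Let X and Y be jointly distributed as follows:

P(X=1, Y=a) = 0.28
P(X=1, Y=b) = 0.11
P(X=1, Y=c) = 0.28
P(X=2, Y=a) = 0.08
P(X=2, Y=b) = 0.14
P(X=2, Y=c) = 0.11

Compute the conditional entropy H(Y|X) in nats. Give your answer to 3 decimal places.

1.042 nats

Marginals: p(X) = (0.6700, 0.3300), p(Y) = (0.3600, 0.2500, 0.3900).
H(Y|X) = Σ p(X) · H(Y|X=·).
  X=1: p=0.6700, H(Y|X=1) = 1.0259
  X=2: p=0.3300, H(Y|X=2) = 1.0735
Weighted sum = 1.042 nats.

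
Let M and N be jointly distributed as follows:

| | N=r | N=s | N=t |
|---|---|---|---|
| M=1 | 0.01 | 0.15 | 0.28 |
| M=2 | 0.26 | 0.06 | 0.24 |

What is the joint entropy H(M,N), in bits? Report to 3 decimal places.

2.234 bits

H(M,N) = −Σ p(x,y)·log₂ p(x,y) over all 6 cells.
  cell (1,r): −0.01·log₂0.01 = 0.0664
  cell (1,s): −0.15·log₂0.15 = 0.4105
  cell (1,t): −0.28·log₂0.28 = 0.5142
  cell (2,r): −0.26·log₂0.26 = 0.5053
  cell (2,s): −0.06·log₂0.06 = 0.2435
  cell (2,t): −0.24·log₂0.24 = 0.4941
Sum = 2.234 bits.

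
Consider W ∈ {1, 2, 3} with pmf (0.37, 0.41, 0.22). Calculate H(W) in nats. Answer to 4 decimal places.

1.0665 nats

H(W) = −Σ p·ln p.
  −(0.37)·ln(0.37) = 0.36787
  −(0.41)·ln(0.41) = 0.36556
  −(0.22)·ln(0.22) = 0.33311
Sum: 0.36787 + 0.36556 + 0.33311 = 1.0665 nats.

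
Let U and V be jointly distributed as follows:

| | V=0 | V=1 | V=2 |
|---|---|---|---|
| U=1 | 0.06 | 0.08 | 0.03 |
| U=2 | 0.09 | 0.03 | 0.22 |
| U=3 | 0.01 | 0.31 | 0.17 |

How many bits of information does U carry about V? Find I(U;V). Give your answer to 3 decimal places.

0.286 bits

Marginals: p(U) = (0.1700, 0.3400, 0.4900), p(V) = (0.1600, 0.4200, 0.4200).
I(U;V) = Σ p(x,y)·log₂[p(x,y)/(p(x)p(y))].
  (1,0): 0.06·log₂(2.2059) = 0.0685
  (1,1): 0.08·log₂(1.1204) = 0.0131
  (1,2): 0.03·log₂(0.4202) = -0.0375
  (2,0): 0.09·log₂(1.6544) = 0.0654
  (2,1): 0.03·log₂(0.2101) = -0.0675
  (2,2): 0.22·log₂(1.5406) = 0.1372
  (3,0): 0.01·log₂(0.1276) = -0.0297
  (3,1): 0.31·log₂(1.5063) = 0.1832
  (3,2): 0.17·log₂(0.8260) = -0.0469
Sum = 0.286 bits.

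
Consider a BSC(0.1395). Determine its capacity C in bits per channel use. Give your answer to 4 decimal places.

0.4171 bits

Binary symmetric channel: C = 1 − h₂(ε) where h₂ is the binary entropy function.
h₂(0.1395) = −0.1395·log₂0.1395 − 0.8605·log₂0.8605 = 0.5829.
C = 1 − 0.5829 = 0.4171 bits per channel use.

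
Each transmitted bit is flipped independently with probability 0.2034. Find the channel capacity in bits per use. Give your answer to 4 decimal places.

0.2713 bits

Binary symmetric channel: C = 1 − h₂(ε) where h₂ is the binary entropy function.
h₂(0.2034) = −0.2034·log₂0.2034 − 0.7966·log₂0.7966 = 0.7287.
C = 1 − 0.7287 = 0.2713 bits per channel use.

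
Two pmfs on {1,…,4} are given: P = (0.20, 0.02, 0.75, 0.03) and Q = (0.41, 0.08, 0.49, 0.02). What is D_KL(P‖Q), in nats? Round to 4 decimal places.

D(P‖Q) = Σ p·ln(p/q).
  0.20·ln(0.20/0.41) = -0.14357
  0.02·ln(0.02/0.08) = -0.02773
  0.75·ln(0.75/0.49) = 0.31925
  0.03·ln(0.03/0.02) = 0.01216
D(P‖Q) = 0.1601 nats.

0.1601 nats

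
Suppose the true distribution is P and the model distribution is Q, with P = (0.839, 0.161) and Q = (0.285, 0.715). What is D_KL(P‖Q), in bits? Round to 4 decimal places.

D(P‖Q) = Σ p·log₂(p/q).
  0.839·log₂(0.839/0.285) = 1.30692
  0.161·log₂(0.161/0.715) = -0.34629
D(P‖Q) = 0.9606 bits.

0.9606 bits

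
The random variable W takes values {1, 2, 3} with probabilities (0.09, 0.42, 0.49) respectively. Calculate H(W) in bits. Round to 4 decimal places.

H(W) = −Σ p·log₂ p.
  −(0.09)·log₂(0.09) = 0.31265
  −(0.42)·log₂(0.42) = 0.52565
  −(0.49)·log₂(0.49) = 0.50428
Sum: 0.31265 + 0.52565 + 0.50428 = 1.3426 bits.

1.3426 bits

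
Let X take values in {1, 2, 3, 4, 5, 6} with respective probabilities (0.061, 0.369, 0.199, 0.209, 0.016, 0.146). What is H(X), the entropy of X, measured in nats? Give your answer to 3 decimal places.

1.534 nats

H(X) = −Σ p·ln p.
  −(0.061)·ln(0.061) = 0.1706
  −(0.369)·ln(0.369) = 0.3679
  −(0.199)·ln(0.199) = 0.3213
  −(0.209)·ln(0.209) = 0.3272
  −(0.016)·ln(0.016) = 0.0662
  −(0.146)·ln(0.146) = 0.2809
Sum: 0.1706 + 0.3679 + 0.3213 + 0.3272 + 0.0662 + 0.2809 = 1.534 nats.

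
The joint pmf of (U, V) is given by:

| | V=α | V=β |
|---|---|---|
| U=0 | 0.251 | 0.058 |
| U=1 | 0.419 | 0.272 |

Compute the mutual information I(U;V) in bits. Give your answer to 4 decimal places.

Marginals: p(U) = (0.3090, 0.6910), p(V) = (0.6700, 0.3300).
I(U;V) = Σ p(x,y)·log₂[p(x,y)/(p(x)p(y))].
  (0,α): 0.251·log₂(1.2124) = 0.06974
  (0,β): 0.058·log₂(0.5688) = -0.04721
  (1,α): 0.419·log₂(0.9050) = -0.06032
  (1,β): 0.272·log₂(1.1928) = 0.06919
Sum = 0.0314 bits.

0.0314 bits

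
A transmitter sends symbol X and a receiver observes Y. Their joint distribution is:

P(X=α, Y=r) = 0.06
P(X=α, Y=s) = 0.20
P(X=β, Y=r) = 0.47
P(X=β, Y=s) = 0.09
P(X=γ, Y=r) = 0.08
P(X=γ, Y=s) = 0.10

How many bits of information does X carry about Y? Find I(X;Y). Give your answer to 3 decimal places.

Marginals: p(X) = (0.2600, 0.5600, 0.1800), p(Y) = (0.6100, 0.3900).
I(X;Y) = Σ p(x,y)·log₂[p(x,y)/(p(x)p(y))].
  (α,r): 0.06·log₂(0.3783) = -0.0841
  (α,s): 0.20·log₂(1.9724) = 0.1960
  (β,r): 0.47·log₂(1.3759) = 0.2164
  (β,s): 0.09·log₂(0.4121) = -0.1151
  (γ,r): 0.08·log₂(0.7286) = -0.0365
  (γ,s): 0.10·log₂(1.4245) = 0.0510
Sum = 0.228 bits.

0.228 bits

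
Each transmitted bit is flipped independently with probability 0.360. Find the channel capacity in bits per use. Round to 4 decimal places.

0.0573 bits

Binary symmetric channel: C = 1 − h₂(ε) where h₂ is the binary entropy function.
h₂(0.360) = −0.360·log₂0.360 − 0.640·log₂0.640 = 0.9427.
C = 1 − 0.9427 = 0.0573 bits per channel use.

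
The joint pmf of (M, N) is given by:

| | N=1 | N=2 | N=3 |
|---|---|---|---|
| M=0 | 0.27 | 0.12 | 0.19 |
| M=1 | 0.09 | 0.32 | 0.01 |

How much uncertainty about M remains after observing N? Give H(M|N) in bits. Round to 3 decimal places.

Marginals: p(M) = (0.5800, 0.4200), p(N) = (0.3600, 0.4400, 0.2000).
H(M|N) = Σ p(N) · H(M|N=·).
  N=1: p=0.3600, H(M|N=1) = 0.8113
  N=2: p=0.4400, H(M|N=2) = 0.8454
  N=3: p=0.2000, H(M|N=3) = 0.2864
Weighted sum = 0.721 bits.

0.721 bits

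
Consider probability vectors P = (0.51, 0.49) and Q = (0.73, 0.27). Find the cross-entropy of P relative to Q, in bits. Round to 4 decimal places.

1.1572 bits

H(P,Q) = −Σ p·log₂ q.
  −0.51·log₂(0.73) = 0.23156
  −0.49·log₂(0.27) = 0.92559
H(P,Q) = 1.1572 bits.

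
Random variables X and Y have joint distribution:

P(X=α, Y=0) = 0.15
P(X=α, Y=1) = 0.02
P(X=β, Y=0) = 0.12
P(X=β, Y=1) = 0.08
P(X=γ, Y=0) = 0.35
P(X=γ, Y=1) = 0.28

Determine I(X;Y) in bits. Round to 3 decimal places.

Marginals: p(X) = (0.1700, 0.2000, 0.6300), p(Y) = (0.6200, 0.3800).
I(X;Y) = H(X) + H(Y) − H(X,Y).
H(X) = 1.3189, H(Y) = 0.9580, H(X,Y) = 2.2263.
I(X;Y) = 1.3189 + 0.9580 − 2.2263 = 0.051 bits.

0.051 bits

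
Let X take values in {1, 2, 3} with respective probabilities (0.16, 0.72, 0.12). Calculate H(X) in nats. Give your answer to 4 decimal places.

H(X) = −Σ p·ln p.
  −(0.16)·ln(0.16) = 0.29321
  −(0.72)·ln(0.72) = 0.23652
  −(0.12)·ln(0.12) = 0.25443
Sum: 0.29321 + 0.23652 + 0.25443 = 0.7842 nats.

0.7842 nats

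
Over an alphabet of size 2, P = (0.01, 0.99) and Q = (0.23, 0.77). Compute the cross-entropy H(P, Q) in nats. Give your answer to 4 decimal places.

0.2734 nats

H(P,Q) = −Σ p·ln q.
  −0.01·ln(0.23) = 0.01470
  −0.99·ln(0.77) = 0.25875
H(P,Q) = 0.2734 nats.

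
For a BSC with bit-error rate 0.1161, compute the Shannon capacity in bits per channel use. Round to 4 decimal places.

0.4820 bits

Binary symmetric channel: C = 1 − h₂(ε) where h₂ is the binary entropy function.
h₂(0.1161) = −0.1161·log₂0.1161 − 0.8839·log₂0.8839 = 0.5180.
C = 1 − 0.5180 = 0.4820 bits per channel use.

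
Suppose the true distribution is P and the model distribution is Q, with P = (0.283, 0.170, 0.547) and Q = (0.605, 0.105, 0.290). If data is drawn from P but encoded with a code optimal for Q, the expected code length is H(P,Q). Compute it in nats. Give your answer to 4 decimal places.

H(P,Q) = −Σ p·ln q.
  −0.283·ln(0.605) = 0.14222
  −0.170·ln(0.105) = 0.38315
  −0.547·ln(0.290) = 0.67712
H(P,Q) = 1.2025 nats.

1.2025 nats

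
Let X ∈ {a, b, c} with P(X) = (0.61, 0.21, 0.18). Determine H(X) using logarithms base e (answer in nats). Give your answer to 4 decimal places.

H(X) = −Σ p·ln p.
  −(0.61)·ln(0.61) = 0.30152
  −(0.21)·ln(0.21) = 0.32774
  −(0.18)·ln(0.18) = 0.30866
Sum: 0.30152 + 0.32774 + 0.30866 = 0.9379 nats.

0.9379 nats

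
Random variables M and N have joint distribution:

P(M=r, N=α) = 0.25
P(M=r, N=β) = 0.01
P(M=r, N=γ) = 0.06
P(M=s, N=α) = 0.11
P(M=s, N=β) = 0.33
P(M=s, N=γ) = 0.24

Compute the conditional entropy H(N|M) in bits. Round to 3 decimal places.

Marginals: p(M) = (0.3200, 0.6800), p(N) = (0.3600, 0.3400, 0.3000).
H(N|M) = Σ p(M) · H(N|M=·).
  M=r: p=0.3200, H(N|M=r) = 0.8873
  M=s: p=0.6800, H(N|M=s) = 1.4616
Weighted sum = 1.278 bits.

1.278 bits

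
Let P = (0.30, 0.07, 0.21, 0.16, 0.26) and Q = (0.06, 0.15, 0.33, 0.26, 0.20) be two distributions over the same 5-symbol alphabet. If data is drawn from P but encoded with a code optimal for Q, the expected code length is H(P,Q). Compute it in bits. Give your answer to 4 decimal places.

H(P,Q) = −Σ p·log₂ q.
  −0.30·log₂(0.06) = 1.21767
  −0.07·log₂(0.15) = 0.19159
  −0.21·log₂(0.33) = 0.33589
  −0.16·log₂(0.26) = 0.31095
  −0.26·log₂(0.20) = 0.60370
H(P,Q) = 2.6598 bits.

2.6598 bits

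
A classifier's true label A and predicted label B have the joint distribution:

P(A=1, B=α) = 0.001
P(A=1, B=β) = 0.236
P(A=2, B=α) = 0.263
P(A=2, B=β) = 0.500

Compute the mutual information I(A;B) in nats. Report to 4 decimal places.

0.0793 nats

Marginals: p(A) = (0.2370, 0.7630), p(B) = (0.2640, 0.7360).
I(A;B) = H(A) + H(B) − H(A,B).
H(A) = 0.5476, H(B) = 0.5772, H(A,B) = 1.0455.
I(A;B) = 0.5476 + 0.5772 − 1.0455 = 0.0793 nats.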